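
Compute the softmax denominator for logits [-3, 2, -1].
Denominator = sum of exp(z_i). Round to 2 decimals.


Denom = e^-3=0.0498 + e^2=7.3891 + e^-1=0.3679. Sum = 7.8068, which rounds to 7.81.

7.81


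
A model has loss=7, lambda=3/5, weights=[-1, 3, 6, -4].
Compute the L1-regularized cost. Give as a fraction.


L1 norm = sum(|w|) = 14. J = 7 + 3/5 * 14 = 77/5.

77/5


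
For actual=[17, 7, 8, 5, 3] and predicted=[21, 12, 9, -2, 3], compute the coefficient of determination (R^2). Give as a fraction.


Mean(y) = 8. SS_res = 91. SS_tot = 116. R^2 = 1 - 91/(116) = 25/116.

25/116


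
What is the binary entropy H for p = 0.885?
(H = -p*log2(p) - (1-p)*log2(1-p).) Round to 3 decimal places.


H = -0.885*log2(0.885) - 0.115*log2(0.115) = 0.515.

0.515


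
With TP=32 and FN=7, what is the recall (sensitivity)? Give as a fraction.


Recall = TP / (TP + FN) = 32 / 39 = 32/39.

32/39


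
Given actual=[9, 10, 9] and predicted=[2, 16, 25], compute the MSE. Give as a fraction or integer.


MSE = (1/3) * ((9-2)^2=49 + (10-16)^2=36 + (9-25)^2=256). Sum = 341. MSE = 341/3.

341/3


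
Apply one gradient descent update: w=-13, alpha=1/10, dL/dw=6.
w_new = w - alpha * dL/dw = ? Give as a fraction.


w_new = -13 - 1/10 * 6 = -13 - 3/5 = -68/5.

-68/5


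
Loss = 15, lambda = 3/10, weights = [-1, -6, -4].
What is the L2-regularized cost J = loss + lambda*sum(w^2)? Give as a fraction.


L2 sq norm = sum(w^2) = 53. J = 15 + 3/10 * 53 = 309/10.

309/10


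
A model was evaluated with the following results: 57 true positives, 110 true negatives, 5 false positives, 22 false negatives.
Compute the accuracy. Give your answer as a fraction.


Accuracy = (TP + TN) / (TP + TN + FP + FN) = (57 + 110) / 194 = 167/194.

167/194


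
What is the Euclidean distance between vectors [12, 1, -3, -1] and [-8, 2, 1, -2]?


d = sqrt(sum of squared differences). (12--8)^2=400, (1-2)^2=1, (-3-1)^2=16, (-1--2)^2=1. Sum = 418.

sqrt(418)


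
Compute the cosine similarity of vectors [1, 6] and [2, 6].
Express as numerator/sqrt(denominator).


dot = 38. |a|^2 = 37, |b|^2 = 40. cos = 38/sqrt(1480).

38/sqrt(1480)


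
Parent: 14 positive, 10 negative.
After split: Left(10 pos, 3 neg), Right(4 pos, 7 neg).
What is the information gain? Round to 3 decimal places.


H(parent) = 0.9799. H(left) = 0.7793, H(right) = 0.9457. Weighted = (13/24)*0.7793 + (11/24)*0.9457 = 0.8556. IG = 0.9799 - 0.8556 = 0.1243, which rounds to 0.124.

0.124


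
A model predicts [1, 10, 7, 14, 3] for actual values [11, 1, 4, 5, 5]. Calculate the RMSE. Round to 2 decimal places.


MSE = 55.0000. RMSE = sqrt(55.0000) = 7.42.

7.42


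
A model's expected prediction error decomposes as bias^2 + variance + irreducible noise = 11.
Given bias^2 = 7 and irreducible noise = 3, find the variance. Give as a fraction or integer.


Total error = bias^2 + variance + irreducible noise. So variance = 11 - 7 - 3 = 1.

1


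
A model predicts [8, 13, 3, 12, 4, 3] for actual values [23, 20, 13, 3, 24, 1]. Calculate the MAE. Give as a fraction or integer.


MAE = (1/6) * (|23-8|=15 + |20-13|=7 + |13-3|=10 + |3-12|=9 + |24-4|=20 + |1-3|=2). Sum = 63. MAE = 21/2.

21/2


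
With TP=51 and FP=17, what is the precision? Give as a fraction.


Precision = TP / (TP + FP) = 51 / 68 = 3/4.

3/4


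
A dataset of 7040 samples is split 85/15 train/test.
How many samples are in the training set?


Test set = 7040 * 15% = 1056. Training set = 7040 - 1056 = 5984.

5984


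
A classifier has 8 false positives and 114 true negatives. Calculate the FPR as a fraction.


FPR = FP / (FP + TN) = 8 / 122 = 4/61.

4/61


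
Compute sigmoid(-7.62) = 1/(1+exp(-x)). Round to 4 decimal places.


sigma(-7.62) = 1/(1+e^(7.62)) = 1/(1+2038.562130) = 1/2039.562130 = 0.0005.

0.0005


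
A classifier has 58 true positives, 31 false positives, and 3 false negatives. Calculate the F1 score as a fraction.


Precision = 58/89 = 58/89. Recall = 58/61 = 58/61. F1 = 2*P*R/(P+R) = 58/75.

58/75


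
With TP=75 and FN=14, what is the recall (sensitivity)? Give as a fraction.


Recall = TP / (TP + FN) = 75 / 89 = 75/89.

75/89


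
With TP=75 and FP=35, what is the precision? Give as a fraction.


Precision = TP / (TP + FP) = 75 / 110 = 15/22.

15/22


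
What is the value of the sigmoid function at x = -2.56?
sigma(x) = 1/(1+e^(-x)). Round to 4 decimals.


sigma(-2.56) = 1/(1+e^(2.56)) = 1/(1+12.935817) = 1/13.935817 = 0.0718.

0.0718


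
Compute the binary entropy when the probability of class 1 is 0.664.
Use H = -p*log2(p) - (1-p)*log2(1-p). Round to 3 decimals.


H = -0.664*log2(0.664) - 0.336*log2(0.336) = 0.921.

0.921


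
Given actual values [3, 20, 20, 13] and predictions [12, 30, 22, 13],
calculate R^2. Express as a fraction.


Mean(y) = 14. SS_res = 185. SS_tot = 194. R^2 = 1 - 185/(194) = 9/194.

9/194


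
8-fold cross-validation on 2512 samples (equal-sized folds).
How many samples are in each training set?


Each validation fold has 2512/8 = 314 samples. Training set = 2512 - 314 = 2198.

2198


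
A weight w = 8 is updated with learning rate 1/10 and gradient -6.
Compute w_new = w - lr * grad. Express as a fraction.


w_new = 8 - 1/10 * -6 = 8 - -3/5 = 43/5.

43/5


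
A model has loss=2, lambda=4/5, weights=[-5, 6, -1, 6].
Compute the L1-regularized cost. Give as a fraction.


L1 norm = sum(|w|) = 18. J = 2 + 4/5 * 18 = 82/5.

82/5


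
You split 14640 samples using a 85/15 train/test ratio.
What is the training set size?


Test set = 14640 * 15% = 2196. Training set = 14640 - 2196 = 12444.

12444


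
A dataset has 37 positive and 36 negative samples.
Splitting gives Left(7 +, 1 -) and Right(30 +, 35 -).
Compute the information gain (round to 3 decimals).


H(parent) = 0.9999. H(left) = 0.5436, H(right) = 0.9957. Weighted = (8/73)*0.5436 + (65/73)*0.9957 = 0.9462. IG = 0.9999 - 0.9462 = 0.0537, which rounds to 0.054.

0.054


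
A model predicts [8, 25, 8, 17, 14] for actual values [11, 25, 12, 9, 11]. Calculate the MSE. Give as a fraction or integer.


MSE = (1/5) * ((11-8)^2=9 + (25-25)^2=0 + (12-8)^2=16 + (9-17)^2=64 + (11-14)^2=9). Sum = 98. MSE = 98/5.

98/5


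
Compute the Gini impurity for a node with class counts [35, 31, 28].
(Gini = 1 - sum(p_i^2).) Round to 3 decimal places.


Total = 94. Proportions: 35/94, 31/94, 28/94. sum(p_i^2) = 0.3361. Gini = 1 - 0.3361 = 0.6639, which rounds to 0.664.

0.664


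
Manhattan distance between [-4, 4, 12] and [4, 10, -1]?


d = sum of absolute differences: |-4-4|=8 + |4-10|=6 + |12--1|=13 = 27.

27


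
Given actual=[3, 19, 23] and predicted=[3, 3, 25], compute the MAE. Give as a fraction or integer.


MAE = (1/3) * (|3-3|=0 + |19-3|=16 + |23-25|=2). Sum = 18. MAE = 6.

6


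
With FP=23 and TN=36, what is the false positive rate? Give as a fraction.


FPR = FP / (FP + TN) = 23 / 59 = 23/59.

23/59


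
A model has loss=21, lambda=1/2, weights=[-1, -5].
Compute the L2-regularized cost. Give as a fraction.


L2 sq norm = sum(w^2) = 26. J = 21 + 1/2 * 26 = 34.

34


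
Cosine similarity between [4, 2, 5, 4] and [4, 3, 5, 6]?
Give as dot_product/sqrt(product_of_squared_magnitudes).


dot = 71. |a|^2 = 61, |b|^2 = 86. cos = 71/sqrt(5246).

71/sqrt(5246)


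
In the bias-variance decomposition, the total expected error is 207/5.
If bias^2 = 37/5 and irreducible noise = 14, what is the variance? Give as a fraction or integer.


Total error = bias^2 + variance + irreducible noise. So variance = 207/5 - 37/5 - 14 = 20.

20


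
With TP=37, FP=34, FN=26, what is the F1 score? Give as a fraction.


Precision = 37/71 = 37/71. Recall = 37/63 = 37/63. F1 = 2*P*R/(P+R) = 37/67.

37/67


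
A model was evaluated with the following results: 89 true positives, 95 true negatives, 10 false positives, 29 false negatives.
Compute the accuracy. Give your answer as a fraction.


Accuracy = (TP + TN) / (TP + TN + FP + FN) = (89 + 95) / 223 = 184/223.

184/223


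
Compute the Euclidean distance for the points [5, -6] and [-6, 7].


d = sqrt(sum of squared differences). (5--6)^2=121, (-6-7)^2=169. Sum = 290.

sqrt(290)


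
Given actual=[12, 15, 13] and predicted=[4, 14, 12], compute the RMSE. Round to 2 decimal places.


MSE = 22.0000. RMSE = sqrt(22.0000) = 4.69.

4.69


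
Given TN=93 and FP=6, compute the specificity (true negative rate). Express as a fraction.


Specificity = TN / (TN + FP) = 93 / 99 = 31/33.

31/33


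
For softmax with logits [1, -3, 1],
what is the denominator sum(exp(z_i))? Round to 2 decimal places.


Denom = e^1=2.7183 + e^-3=0.0498 + e^1=2.7183. Sum = 5.4864, which rounds to 5.49.

5.49


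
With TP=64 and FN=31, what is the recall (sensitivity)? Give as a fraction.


Recall = TP / (TP + FN) = 64 / 95 = 64/95.

64/95


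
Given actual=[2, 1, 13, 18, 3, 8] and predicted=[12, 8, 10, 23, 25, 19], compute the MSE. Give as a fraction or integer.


MSE = (1/6) * ((2-12)^2=100 + (1-8)^2=49 + (13-10)^2=9 + (18-23)^2=25 + (3-25)^2=484 + (8-19)^2=121). Sum = 788. MSE = 394/3.

394/3


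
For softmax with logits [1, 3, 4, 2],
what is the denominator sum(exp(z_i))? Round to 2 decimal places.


Denom = e^1=2.7183 + e^3=20.0855 + e^4=54.5982 + e^2=7.3891. Sum = 84.7911, which rounds to 84.79.

84.79


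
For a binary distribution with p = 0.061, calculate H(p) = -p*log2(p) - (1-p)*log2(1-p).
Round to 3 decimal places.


H = -0.061*log2(0.061) - 0.939*log2(0.939) = 0.331.

0.331


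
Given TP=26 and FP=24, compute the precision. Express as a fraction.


Precision = TP / (TP + FP) = 26 / 50 = 13/25.

13/25


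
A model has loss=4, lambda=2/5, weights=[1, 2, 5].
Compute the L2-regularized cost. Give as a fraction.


L2 sq norm = sum(w^2) = 30. J = 4 + 2/5 * 30 = 16.

16


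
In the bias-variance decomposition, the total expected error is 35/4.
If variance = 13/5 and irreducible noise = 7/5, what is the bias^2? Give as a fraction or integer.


Total error = bias^2 + variance + irreducible noise. So bias^2 = 35/4 - 13/5 - 7/5 = 19/4.

19/4


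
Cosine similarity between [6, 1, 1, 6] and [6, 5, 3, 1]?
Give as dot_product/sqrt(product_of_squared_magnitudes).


dot = 50. |a|^2 = 74, |b|^2 = 71. cos = 50/sqrt(5254).

50/sqrt(5254)


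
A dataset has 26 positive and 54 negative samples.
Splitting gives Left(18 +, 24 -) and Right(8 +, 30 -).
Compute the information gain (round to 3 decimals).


H(parent) = 0.9097. H(left) = 0.9852, H(right) = 0.7425. Weighted = (42/80)*0.9852 + (38/80)*0.7425 = 0.8699. IG = 0.9097 - 0.8699 = 0.0398, which rounds to 0.040.

0.040


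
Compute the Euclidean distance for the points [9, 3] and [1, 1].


d = sqrt(sum of squared differences). (9-1)^2=64, (3-1)^2=4. Sum = 68.

sqrt(68)


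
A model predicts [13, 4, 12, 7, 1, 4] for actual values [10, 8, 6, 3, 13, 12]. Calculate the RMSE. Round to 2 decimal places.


MSE = 47.5000. RMSE = sqrt(47.5000) = 6.89.

6.89


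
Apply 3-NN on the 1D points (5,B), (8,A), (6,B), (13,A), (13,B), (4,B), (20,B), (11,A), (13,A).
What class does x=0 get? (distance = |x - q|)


Distances: |5-0|=5, |8-0|=8, |6-0|=6, |13-0|=13, |13-0|=13, |4-0|=4, |20-0|=20, |11-0|=11, |13-0|=13. 3 nearest: (4,B), (5,B), (6,B). Counts: {'B': 3}. Majority class: B.

B


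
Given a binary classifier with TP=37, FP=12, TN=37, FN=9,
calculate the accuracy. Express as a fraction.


Accuracy = (TP + TN) / (TP + TN + FP + FN) = (37 + 37) / 95 = 74/95.

74/95


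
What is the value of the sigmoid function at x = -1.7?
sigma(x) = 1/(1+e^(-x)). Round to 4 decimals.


sigma(-1.7) = 1/(1+e^(1.7)) = 1/(1+5.473947) = 1/6.473947 = 0.1545.

0.1545


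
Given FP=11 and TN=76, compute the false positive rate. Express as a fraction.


FPR = FP / (FP + TN) = 11 / 87 = 11/87.

11/87


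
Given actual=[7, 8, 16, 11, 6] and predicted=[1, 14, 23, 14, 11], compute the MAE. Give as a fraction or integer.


MAE = (1/5) * (|7-1|=6 + |8-14|=6 + |16-23|=7 + |11-14|=3 + |6-11|=5). Sum = 27. MAE = 27/5.

27/5


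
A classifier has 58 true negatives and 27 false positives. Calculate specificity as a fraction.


Specificity = TN / (TN + FP) = 58 / 85 = 58/85.

58/85


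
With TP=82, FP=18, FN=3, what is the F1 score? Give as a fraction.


Precision = 82/100 = 41/50. Recall = 82/85 = 82/85. F1 = 2*P*R/(P+R) = 164/185.

164/185


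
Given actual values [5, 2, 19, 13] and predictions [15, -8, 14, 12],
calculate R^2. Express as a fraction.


Mean(y) = 39/4. SS_res = 226. SS_tot = 715/4. R^2 = 1 - 226/(715/4) = -189/715.

-189/715


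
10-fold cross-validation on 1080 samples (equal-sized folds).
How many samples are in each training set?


Each validation fold has 1080/10 = 108 samples. Training set = 1080 - 108 = 972.

972


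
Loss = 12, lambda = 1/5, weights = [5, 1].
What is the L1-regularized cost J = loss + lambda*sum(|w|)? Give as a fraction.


L1 norm = sum(|w|) = 6. J = 12 + 1/5 * 6 = 66/5.

66/5


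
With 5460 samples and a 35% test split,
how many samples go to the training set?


Test set = 5460 * 35% = 1911. Training set = 5460 - 1911 = 3549.

3549


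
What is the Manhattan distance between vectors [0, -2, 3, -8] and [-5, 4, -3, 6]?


d = sum of absolute differences: |0--5|=5 + |-2-4|=6 + |3--3|=6 + |-8-6|=14 = 31.

31


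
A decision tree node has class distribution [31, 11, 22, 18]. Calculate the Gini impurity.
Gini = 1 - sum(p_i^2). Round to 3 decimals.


Total = 82. Proportions: 31/82, 11/82, 22/82, 18/82. sum(p_i^2) = 0.2811. Gini = 1 - 0.2811 = 0.7189, which rounds to 0.719.

0.719


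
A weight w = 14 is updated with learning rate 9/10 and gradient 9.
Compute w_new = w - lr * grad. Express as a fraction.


w_new = 14 - 9/10 * 9 = 14 - 81/10 = 59/10.

59/10


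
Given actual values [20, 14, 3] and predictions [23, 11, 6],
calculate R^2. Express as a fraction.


Mean(y) = 37/3. SS_res = 27. SS_tot = 446/3. R^2 = 1 - 27/(446/3) = 365/446.

365/446


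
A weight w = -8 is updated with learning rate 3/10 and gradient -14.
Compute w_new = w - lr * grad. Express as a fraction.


w_new = -8 - 3/10 * -14 = -8 - -21/5 = -19/5.

-19/5


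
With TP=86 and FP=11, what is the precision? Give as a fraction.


Precision = TP / (TP + FP) = 86 / 97 = 86/97.

86/97


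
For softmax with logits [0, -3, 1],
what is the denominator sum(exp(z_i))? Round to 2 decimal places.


Denom = e^0=1.0000 + e^-3=0.0498 + e^1=2.7183. Sum = 3.7681, which rounds to 3.77.

3.77


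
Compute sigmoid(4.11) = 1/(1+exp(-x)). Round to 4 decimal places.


sigma(4.11) = 1/(1+e^(-4.11)) = 1/(1+0.016408) = 1/1.016408 = 0.9839.

0.9839


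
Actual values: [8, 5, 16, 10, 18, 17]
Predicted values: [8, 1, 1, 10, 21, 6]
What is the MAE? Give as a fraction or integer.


MAE = (1/6) * (|8-8|=0 + |5-1|=4 + |16-1|=15 + |10-10|=0 + |18-21|=3 + |17-6|=11). Sum = 33. MAE = 11/2.

11/2


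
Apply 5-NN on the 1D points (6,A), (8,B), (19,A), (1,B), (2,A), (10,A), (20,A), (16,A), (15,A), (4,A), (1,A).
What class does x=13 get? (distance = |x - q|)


Distances: |6-13|=7, |8-13|=5, |19-13|=6, |1-13|=12, |2-13|=11, |10-13|=3, |20-13|=7, |16-13|=3, |15-13|=2, |4-13|=9, |1-13|=12. 5 nearest: (15,A), (10,A), (16,A), (8,B), (19,A). Counts: {'A': 4, 'B': 1}. Majority class: A.

A


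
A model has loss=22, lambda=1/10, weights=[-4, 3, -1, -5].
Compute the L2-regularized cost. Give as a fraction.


L2 sq norm = sum(w^2) = 51. J = 22 + 1/10 * 51 = 271/10.

271/10


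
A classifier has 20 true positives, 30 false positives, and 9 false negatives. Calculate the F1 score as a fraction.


Precision = 20/50 = 2/5. Recall = 20/29 = 20/29. F1 = 2*P*R/(P+R) = 40/79.

40/79


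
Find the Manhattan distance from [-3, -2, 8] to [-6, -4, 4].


d = sum of absolute differences: |-3--6|=3 + |-2--4|=2 + |8-4|=4 = 9.

9


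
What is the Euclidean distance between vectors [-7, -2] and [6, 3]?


d = sqrt(sum of squared differences). (-7-6)^2=169, (-2-3)^2=25. Sum = 194.

sqrt(194)


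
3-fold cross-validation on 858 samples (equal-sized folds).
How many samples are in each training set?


Each validation fold has 858/3 = 286 samples. Training set = 858 - 286 = 572.

572


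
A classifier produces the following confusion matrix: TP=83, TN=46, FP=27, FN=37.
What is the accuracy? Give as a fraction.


Accuracy = (TP + TN) / (TP + TN + FP + FN) = (83 + 46) / 193 = 129/193.

129/193


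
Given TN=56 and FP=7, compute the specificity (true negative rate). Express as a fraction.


Specificity = TN / (TN + FP) = 56 / 63 = 8/9.

8/9


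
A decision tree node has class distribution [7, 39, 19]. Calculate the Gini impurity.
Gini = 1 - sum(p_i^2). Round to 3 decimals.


Total = 65. Proportions: 7/65, 39/65, 19/65. sum(p_i^2) = 0.4570. Gini = 1 - 0.4570 = 0.5430, which rounds to 0.543.

0.543


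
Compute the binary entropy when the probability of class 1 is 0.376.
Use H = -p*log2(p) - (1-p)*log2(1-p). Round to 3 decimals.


H = -0.376*log2(0.376) - 0.624*log2(0.624) = 0.955.

0.955


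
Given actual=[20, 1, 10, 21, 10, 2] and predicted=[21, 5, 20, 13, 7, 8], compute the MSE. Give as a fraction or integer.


MSE = (1/6) * ((20-21)^2=1 + (1-5)^2=16 + (10-20)^2=100 + (21-13)^2=64 + (10-7)^2=9 + (2-8)^2=36). Sum = 226. MSE = 113/3.

113/3


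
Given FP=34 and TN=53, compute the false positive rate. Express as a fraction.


FPR = FP / (FP + TN) = 34 / 87 = 34/87.

34/87


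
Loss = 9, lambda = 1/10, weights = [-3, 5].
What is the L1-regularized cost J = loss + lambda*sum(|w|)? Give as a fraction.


L1 norm = sum(|w|) = 8. J = 9 + 1/10 * 8 = 49/5.

49/5


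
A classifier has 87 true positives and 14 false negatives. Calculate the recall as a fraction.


Recall = TP / (TP + FN) = 87 / 101 = 87/101.

87/101


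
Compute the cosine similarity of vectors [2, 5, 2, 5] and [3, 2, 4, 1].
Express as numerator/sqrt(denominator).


dot = 29. |a|^2 = 58, |b|^2 = 30. cos = 29/sqrt(1740).

29/sqrt(1740)


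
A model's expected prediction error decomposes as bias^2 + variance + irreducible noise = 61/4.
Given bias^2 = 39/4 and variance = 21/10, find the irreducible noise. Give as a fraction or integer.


Total error = bias^2 + variance + irreducible noise. So irreducible noise = 61/4 - 39/4 - 21/10 = 17/5.

17/5


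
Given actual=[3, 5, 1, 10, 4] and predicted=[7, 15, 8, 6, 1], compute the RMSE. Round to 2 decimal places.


MSE = 38.0000. RMSE = sqrt(38.0000) = 6.16.

6.16


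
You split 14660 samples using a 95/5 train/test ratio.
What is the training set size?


Test set = 14660 * 5% = 733. Training set = 14660 - 733 = 13927.

13927


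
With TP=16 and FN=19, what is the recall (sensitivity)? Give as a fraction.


Recall = TP / (TP + FN) = 16 / 35 = 16/35.

16/35


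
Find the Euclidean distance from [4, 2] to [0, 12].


d = sqrt(sum of squared differences). (4-0)^2=16, (2-12)^2=100. Sum = 116.

sqrt(116)


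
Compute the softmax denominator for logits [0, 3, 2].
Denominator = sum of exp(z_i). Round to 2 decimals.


Denom = e^0=1.0000 + e^3=20.0855 + e^2=7.3891. Sum = 28.4746, which rounds to 28.47.

28.47


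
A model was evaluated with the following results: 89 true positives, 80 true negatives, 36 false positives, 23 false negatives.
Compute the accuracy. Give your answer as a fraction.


Accuracy = (TP + TN) / (TP + TN + FP + FN) = (89 + 80) / 228 = 169/228.

169/228


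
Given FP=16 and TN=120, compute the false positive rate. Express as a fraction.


FPR = FP / (FP + TN) = 16 / 136 = 2/17.

2/17


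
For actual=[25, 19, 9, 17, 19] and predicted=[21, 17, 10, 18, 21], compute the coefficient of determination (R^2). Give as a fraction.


Mean(y) = 89/5. SS_res = 26. SS_tot = 664/5. R^2 = 1 - 26/(664/5) = 267/332.

267/332


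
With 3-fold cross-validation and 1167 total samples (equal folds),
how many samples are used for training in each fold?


Each validation fold has 1167/3 = 389 samples. Training set = 1167 - 389 = 778.

778


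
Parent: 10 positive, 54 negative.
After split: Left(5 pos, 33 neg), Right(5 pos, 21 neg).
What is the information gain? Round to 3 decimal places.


H(parent) = 0.6253. H(left) = 0.5618, H(right) = 0.7063. Weighted = (38/64)*0.5618 + (26/64)*0.7063 = 0.6205. IG = 0.6253 - 0.6205 = 0.0048, which rounds to 0.005.

0.005


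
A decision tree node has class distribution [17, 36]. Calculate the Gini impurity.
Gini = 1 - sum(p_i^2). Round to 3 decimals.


Total = 53. Proportions: 17/53, 36/53. sum(p_i^2) = 0.5643. Gini = 1 - 0.5643 = 0.4357, which rounds to 0.436.

0.436


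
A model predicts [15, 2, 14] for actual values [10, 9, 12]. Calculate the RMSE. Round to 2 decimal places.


MSE = 26.0000. RMSE = sqrt(26.0000) = 5.10.

5.10


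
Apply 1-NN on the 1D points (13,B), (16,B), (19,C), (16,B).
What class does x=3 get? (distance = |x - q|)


Distances: |13-3|=10, |16-3|=13, |19-3|=16, |16-3|=13. 1 nearest: (13,B). Counts: {'B': 1}. Majority class: B.

B


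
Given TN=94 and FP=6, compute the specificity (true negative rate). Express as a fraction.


Specificity = TN / (TN + FP) = 94 / 100 = 47/50.

47/50


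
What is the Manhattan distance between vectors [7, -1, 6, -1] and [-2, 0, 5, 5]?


d = sum of absolute differences: |7--2|=9 + |-1-0|=1 + |6-5|=1 + |-1-5|=6 = 17.

17


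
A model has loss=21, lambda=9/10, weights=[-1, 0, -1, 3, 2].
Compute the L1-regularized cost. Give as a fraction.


L1 norm = sum(|w|) = 7. J = 21 + 9/10 * 7 = 273/10.

273/10


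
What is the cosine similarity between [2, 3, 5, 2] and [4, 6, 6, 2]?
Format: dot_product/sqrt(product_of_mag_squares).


dot = 60. |a|^2 = 42, |b|^2 = 92. cos = 60/sqrt(3864).

60/sqrt(3864)


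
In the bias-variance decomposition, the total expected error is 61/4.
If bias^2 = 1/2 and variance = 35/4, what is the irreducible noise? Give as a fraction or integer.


Total error = bias^2 + variance + irreducible noise. So irreducible noise = 61/4 - 1/2 - 35/4 = 6.

6


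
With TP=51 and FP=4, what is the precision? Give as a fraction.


Precision = TP / (TP + FP) = 51 / 55 = 51/55.

51/55


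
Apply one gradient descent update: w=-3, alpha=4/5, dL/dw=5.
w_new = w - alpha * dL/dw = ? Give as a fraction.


w_new = -3 - 4/5 * 5 = -3 - 4 = -7.

-7


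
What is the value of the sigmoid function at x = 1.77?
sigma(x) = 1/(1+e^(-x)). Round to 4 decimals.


sigma(1.77) = 1/(1+e^(-1.77)) = 1/(1+0.170333) = 1/1.170333 = 0.8545.

0.8545


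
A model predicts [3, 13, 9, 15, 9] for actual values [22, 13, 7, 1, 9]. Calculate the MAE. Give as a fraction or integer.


MAE = (1/5) * (|22-3|=19 + |13-13|=0 + |7-9|=2 + |1-15|=14 + |9-9|=0). Sum = 35. MAE = 7.

7


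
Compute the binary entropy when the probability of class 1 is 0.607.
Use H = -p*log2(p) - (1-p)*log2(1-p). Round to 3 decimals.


H = -0.607*log2(0.607) - 0.393*log2(0.393) = 0.967.

0.967


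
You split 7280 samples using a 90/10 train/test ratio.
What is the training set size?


Test set = 7280 * 10% = 728. Training set = 7280 - 728 = 6552.

6552


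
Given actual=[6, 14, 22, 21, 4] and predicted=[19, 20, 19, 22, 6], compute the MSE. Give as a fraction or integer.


MSE = (1/5) * ((6-19)^2=169 + (14-20)^2=36 + (22-19)^2=9 + (21-22)^2=1 + (4-6)^2=4). Sum = 219. MSE = 219/5.

219/5


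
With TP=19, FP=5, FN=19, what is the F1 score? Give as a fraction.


Precision = 19/24 = 19/24. Recall = 19/38 = 1/2. F1 = 2*P*R/(P+R) = 19/31.

19/31


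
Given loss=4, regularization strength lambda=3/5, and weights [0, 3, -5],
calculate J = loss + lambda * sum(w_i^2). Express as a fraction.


L2 sq norm = sum(w^2) = 34. J = 4 + 3/5 * 34 = 122/5.

122/5


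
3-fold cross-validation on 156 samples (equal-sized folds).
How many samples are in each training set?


Each validation fold has 156/3 = 52 samples. Training set = 156 - 52 = 104.

104


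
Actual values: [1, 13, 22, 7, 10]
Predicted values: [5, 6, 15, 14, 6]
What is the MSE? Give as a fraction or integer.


MSE = (1/5) * ((1-5)^2=16 + (13-6)^2=49 + (22-15)^2=49 + (7-14)^2=49 + (10-6)^2=16). Sum = 179. MSE = 179/5.

179/5


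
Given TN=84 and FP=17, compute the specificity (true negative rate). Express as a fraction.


Specificity = TN / (TN + FP) = 84 / 101 = 84/101.

84/101


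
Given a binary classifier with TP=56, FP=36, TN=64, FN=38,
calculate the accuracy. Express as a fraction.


Accuracy = (TP + TN) / (TP + TN + FP + FN) = (56 + 64) / 194 = 60/97.

60/97


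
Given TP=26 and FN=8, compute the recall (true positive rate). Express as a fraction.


Recall = TP / (TP + FN) = 26 / 34 = 13/17.

13/17


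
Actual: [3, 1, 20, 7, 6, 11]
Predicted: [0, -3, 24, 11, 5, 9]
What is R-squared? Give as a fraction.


Mean(y) = 8. SS_res = 62. SS_tot = 232. R^2 = 1 - 62/(232) = 85/116.

85/116


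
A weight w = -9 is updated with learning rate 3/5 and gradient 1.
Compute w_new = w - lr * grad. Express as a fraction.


w_new = -9 - 3/5 * 1 = -9 - 3/5 = -48/5.

-48/5


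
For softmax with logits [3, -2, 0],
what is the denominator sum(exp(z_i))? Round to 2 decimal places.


Denom = e^3=20.0855 + e^-2=0.1353 + e^0=1.0000. Sum = 21.2208, which rounds to 21.22.

21.22


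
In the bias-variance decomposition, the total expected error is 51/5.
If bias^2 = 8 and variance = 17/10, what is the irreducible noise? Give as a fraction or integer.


Total error = bias^2 + variance + irreducible noise. So irreducible noise = 51/5 - 8 - 17/10 = 1/2.

1/2


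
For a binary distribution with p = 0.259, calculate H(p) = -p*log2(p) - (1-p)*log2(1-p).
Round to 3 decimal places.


H = -0.259*log2(0.259) - 0.741*log2(0.741) = 0.825.

0.825


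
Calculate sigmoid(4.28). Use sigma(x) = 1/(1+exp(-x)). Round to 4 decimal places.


sigma(4.28) = 1/(1+e^(-4.28)) = 1/(1+0.013843) = 1/1.013843 = 0.9863.

0.9863


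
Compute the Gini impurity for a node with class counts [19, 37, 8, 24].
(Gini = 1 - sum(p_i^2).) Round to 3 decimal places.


Total = 88. Proportions: 19/88, 37/88, 8/88, 24/88. sum(p_i^2) = 0.3060. Gini = 1 - 0.3060 = 0.6940, which rounds to 0.694.

0.694


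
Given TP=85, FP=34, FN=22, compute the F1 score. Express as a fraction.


Precision = 85/119 = 5/7. Recall = 85/107 = 85/107. F1 = 2*P*R/(P+R) = 85/113.

85/113


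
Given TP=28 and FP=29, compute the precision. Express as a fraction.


Precision = TP / (TP + FP) = 28 / 57 = 28/57.

28/57


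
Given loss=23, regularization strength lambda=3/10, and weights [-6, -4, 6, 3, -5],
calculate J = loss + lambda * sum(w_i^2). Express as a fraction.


L2 sq norm = sum(w^2) = 122. J = 23 + 3/10 * 122 = 298/5.

298/5


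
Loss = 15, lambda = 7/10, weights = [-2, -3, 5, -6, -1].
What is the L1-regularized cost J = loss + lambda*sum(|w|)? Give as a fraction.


L1 norm = sum(|w|) = 17. J = 15 + 7/10 * 17 = 269/10.

269/10


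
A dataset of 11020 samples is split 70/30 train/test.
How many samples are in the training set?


Test set = 11020 * 30% = 3306. Training set = 11020 - 3306 = 7714.

7714


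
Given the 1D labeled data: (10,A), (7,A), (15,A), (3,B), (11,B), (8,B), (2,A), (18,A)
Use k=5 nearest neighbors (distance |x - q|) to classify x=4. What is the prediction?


Distances: |10-4|=6, |7-4|=3, |15-4|=11, |3-4|=1, |11-4|=7, |8-4|=4, |2-4|=2, |18-4|=14. 5 nearest: (3,B), (2,A), (7,A), (8,B), (10,A). Counts: {'B': 2, 'A': 3}. Majority class: A.

A


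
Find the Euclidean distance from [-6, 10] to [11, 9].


d = sqrt(sum of squared differences). (-6-11)^2=289, (10-9)^2=1. Sum = 290.

sqrt(290)


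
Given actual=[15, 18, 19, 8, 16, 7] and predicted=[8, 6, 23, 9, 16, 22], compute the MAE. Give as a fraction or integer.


MAE = (1/6) * (|15-8|=7 + |18-6|=12 + |19-23|=4 + |8-9|=1 + |16-16|=0 + |7-22|=15). Sum = 39. MAE = 13/2.

13/2


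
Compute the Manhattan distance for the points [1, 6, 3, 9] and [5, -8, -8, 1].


d = sum of absolute differences: |1-5|=4 + |6--8|=14 + |3--8|=11 + |9-1|=8 = 37.

37


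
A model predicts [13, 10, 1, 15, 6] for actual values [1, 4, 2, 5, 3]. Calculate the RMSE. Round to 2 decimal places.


MSE = 58.0000. RMSE = sqrt(58.0000) = 7.62.

7.62


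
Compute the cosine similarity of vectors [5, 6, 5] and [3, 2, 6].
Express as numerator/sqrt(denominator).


dot = 57. |a|^2 = 86, |b|^2 = 49. cos = 57/sqrt(4214).

57/sqrt(4214)


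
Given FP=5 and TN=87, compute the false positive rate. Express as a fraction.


FPR = FP / (FP + TN) = 5 / 92 = 5/92.

5/92


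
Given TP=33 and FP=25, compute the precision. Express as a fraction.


Precision = TP / (TP + FP) = 33 / 58 = 33/58.

33/58


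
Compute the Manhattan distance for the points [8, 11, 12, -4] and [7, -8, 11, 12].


d = sum of absolute differences: |8-7|=1 + |11--8|=19 + |12-11|=1 + |-4-12|=16 = 37.

37


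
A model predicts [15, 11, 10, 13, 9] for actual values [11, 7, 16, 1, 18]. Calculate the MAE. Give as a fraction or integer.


MAE = (1/5) * (|11-15|=4 + |7-11|=4 + |16-10|=6 + |1-13|=12 + |18-9|=9). Sum = 35. MAE = 7.

7


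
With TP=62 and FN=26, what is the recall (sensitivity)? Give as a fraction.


Recall = TP / (TP + FN) = 62 / 88 = 31/44.

31/44


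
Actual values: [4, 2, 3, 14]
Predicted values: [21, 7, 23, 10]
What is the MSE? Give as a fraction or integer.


MSE = (1/4) * ((4-21)^2=289 + (2-7)^2=25 + (3-23)^2=400 + (14-10)^2=16). Sum = 730. MSE = 365/2.

365/2


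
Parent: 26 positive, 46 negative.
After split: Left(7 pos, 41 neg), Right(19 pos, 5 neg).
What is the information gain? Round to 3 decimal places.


H(parent) = 0.9436. H(left) = 0.5993, H(right) = 0.7383. Weighted = (48/72)*0.5993 + (24/72)*0.7383 = 0.6456. IG = 0.9436 - 0.6456 = 0.2980, which rounds to 0.298.

0.298


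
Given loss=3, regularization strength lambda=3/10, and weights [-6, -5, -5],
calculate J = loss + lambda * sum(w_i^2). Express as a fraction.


L2 sq norm = sum(w^2) = 86. J = 3 + 3/10 * 86 = 144/5.

144/5


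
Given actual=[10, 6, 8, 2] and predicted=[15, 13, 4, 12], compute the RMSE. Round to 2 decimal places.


MSE = 47.5000. RMSE = sqrt(47.5000) = 6.89.

6.89


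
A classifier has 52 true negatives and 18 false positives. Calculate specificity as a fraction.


Specificity = TN / (TN + FP) = 52 / 70 = 26/35.

26/35


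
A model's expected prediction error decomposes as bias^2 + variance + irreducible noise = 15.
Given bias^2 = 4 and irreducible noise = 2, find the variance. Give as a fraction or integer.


Total error = bias^2 + variance + irreducible noise. So variance = 15 - 4 - 2 = 9.

9


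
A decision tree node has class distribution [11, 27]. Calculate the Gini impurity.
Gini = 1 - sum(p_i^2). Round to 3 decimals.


Total = 38. Proportions: 11/38, 27/38. sum(p_i^2) = 0.5886. Gini = 1 - 0.5886 = 0.4114, which rounds to 0.411.

0.411


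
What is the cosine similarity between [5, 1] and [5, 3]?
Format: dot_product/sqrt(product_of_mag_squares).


dot = 28. |a|^2 = 26, |b|^2 = 34. cos = 28/sqrt(884).

28/sqrt(884)


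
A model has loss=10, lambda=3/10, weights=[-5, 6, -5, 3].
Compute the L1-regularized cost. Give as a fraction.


L1 norm = sum(|w|) = 19. J = 10 + 3/10 * 19 = 157/10.

157/10


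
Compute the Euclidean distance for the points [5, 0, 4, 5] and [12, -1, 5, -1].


d = sqrt(sum of squared differences). (5-12)^2=49, (0--1)^2=1, (4-5)^2=1, (5--1)^2=36. Sum = 87.

sqrt(87)


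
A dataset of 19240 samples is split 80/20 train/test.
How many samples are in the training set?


Test set = 19240 * 20% = 3848. Training set = 19240 - 3848 = 15392.

15392


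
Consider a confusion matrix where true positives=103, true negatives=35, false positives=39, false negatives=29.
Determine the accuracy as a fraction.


Accuracy = (TP + TN) / (TP + TN + FP + FN) = (103 + 35) / 206 = 69/103.

69/103


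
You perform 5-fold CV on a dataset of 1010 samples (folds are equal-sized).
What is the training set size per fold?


Each validation fold has 1010/5 = 202 samples. Training set = 1010 - 202 = 808.

808


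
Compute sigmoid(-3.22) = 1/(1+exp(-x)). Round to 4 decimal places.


sigma(-3.22) = 1/(1+e^(3.22)) = 1/(1+25.028120) = 1/26.028120 = 0.0384.

0.0384


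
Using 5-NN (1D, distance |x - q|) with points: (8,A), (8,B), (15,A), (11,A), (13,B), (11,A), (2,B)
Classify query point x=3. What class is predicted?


Distances: |8-3|=5, |8-3|=5, |15-3|=12, |11-3|=8, |13-3|=10, |11-3|=8, |2-3|=1. 5 nearest: (2,B), (8,A), (8,B), (11,A), (11,A). Counts: {'B': 2, 'A': 3}. Majority class: A.

A


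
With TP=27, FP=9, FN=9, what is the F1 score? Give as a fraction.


Precision = 27/36 = 3/4. Recall = 27/36 = 3/4. F1 = 2*P*R/(P+R) = 3/4.

3/4


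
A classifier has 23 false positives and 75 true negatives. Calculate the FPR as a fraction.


FPR = FP / (FP + TN) = 23 / 98 = 23/98.

23/98


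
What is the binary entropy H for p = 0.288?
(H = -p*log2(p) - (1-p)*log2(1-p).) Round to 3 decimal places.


H = -0.288*log2(0.288) - 0.712*log2(0.712) = 0.866.

0.866


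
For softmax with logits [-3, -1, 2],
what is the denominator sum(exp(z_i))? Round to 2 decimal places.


Denom = e^-3=0.0498 + e^-1=0.3679 + e^2=7.3891. Sum = 7.8068, which rounds to 7.81.

7.81


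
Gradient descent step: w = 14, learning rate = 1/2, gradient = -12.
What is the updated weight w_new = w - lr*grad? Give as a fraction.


w_new = 14 - 1/2 * -12 = 14 - -6 = 20.

20


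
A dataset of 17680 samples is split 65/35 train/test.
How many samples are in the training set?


Test set = 17680 * 35% = 6188. Training set = 17680 - 6188 = 11492.

11492


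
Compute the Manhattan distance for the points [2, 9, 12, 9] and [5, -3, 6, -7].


d = sum of absolute differences: |2-5|=3 + |9--3|=12 + |12-6|=6 + |9--7|=16 = 37.

37


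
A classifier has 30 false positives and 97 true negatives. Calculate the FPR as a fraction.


FPR = FP / (FP + TN) = 30 / 127 = 30/127.

30/127


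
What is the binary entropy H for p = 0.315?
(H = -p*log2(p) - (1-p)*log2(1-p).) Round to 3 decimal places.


H = -0.315*log2(0.315) - 0.685*log2(0.685) = 0.899.

0.899


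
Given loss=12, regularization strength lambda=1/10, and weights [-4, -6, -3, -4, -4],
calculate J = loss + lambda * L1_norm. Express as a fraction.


L1 norm = sum(|w|) = 21. J = 12 + 1/10 * 21 = 141/10.

141/10


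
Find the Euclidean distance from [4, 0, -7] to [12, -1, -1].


d = sqrt(sum of squared differences). (4-12)^2=64, (0--1)^2=1, (-7--1)^2=36. Sum = 101.

sqrt(101)


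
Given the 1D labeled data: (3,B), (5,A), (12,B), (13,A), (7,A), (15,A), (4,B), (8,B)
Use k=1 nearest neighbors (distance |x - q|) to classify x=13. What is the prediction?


Distances: |3-13|=10, |5-13|=8, |12-13|=1, |13-13|=0, |7-13|=6, |15-13|=2, |4-13|=9, |8-13|=5. 1 nearest: (13,A). Counts: {'A': 1}. Majority class: A.

A


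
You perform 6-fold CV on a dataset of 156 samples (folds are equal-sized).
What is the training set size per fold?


Each validation fold has 156/6 = 26 samples. Training set = 156 - 26 = 130.

130


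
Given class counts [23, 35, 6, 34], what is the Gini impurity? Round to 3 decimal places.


Total = 98. Proportions: 23/98, 35/98, 6/98, 34/98. sum(p_i^2) = 0.3067. Gini = 1 - 0.3067 = 0.6933, which rounds to 0.693.

0.693


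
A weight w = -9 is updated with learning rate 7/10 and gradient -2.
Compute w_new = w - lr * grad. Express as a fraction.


w_new = -9 - 7/10 * -2 = -9 - -7/5 = -38/5.

-38/5


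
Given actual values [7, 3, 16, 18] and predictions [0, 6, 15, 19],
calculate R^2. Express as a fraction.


Mean(y) = 11. SS_res = 60. SS_tot = 154. R^2 = 1 - 60/(154) = 47/77.

47/77


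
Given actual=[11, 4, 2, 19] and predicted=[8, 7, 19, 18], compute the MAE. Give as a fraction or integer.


MAE = (1/4) * (|11-8|=3 + |4-7|=3 + |2-19|=17 + |19-18|=1). Sum = 24. MAE = 6.

6


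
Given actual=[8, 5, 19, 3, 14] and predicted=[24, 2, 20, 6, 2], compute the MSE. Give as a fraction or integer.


MSE = (1/5) * ((8-24)^2=256 + (5-2)^2=9 + (19-20)^2=1 + (3-6)^2=9 + (14-2)^2=144). Sum = 419. MSE = 419/5.

419/5


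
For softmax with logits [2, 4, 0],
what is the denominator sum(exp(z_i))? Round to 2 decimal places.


Denom = e^2=7.3891 + e^4=54.5982 + e^0=1.0000. Sum = 62.9873, which rounds to 62.99.

62.99


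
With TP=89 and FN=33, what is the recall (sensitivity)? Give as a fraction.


Recall = TP / (TP + FN) = 89 / 122 = 89/122.

89/122


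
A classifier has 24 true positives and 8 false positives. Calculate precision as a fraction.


Precision = TP / (TP + FP) = 24 / 32 = 3/4.

3/4


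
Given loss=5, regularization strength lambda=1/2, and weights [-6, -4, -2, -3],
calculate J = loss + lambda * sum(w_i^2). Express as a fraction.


L2 sq norm = sum(w^2) = 65. J = 5 + 1/2 * 65 = 75/2.

75/2


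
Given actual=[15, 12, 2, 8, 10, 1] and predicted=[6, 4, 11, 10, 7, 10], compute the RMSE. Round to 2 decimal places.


MSE = 53.3333. RMSE = sqrt(53.3333) = 7.30.

7.30


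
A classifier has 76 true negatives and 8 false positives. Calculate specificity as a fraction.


Specificity = TN / (TN + FP) = 76 / 84 = 19/21.

19/21


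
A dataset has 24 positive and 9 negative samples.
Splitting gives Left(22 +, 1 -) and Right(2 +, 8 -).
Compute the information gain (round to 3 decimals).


H(parent) = 0.8454. H(left) = 0.2580, H(right) = 0.7219. Weighted = (23/33)*0.2580 + (10/33)*0.7219 = 0.3986. IG = 0.8454 - 0.3986 = 0.4468, which rounds to 0.447.

0.447


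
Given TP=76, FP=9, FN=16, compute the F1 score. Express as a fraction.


Precision = 76/85 = 76/85. Recall = 76/92 = 19/23. F1 = 2*P*R/(P+R) = 152/177.

152/177


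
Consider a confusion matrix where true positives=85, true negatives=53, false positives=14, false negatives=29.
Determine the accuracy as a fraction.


Accuracy = (TP + TN) / (TP + TN + FP + FN) = (85 + 53) / 181 = 138/181.

138/181


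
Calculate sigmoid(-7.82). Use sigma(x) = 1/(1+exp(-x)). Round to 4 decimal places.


sigma(-7.82) = 1/(1+e^(7.82)) = 1/(1+2489.905408) = 1/2490.905408 = 0.0004.

0.0004


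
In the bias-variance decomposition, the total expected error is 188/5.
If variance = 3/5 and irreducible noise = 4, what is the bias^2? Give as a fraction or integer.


Total error = bias^2 + variance + irreducible noise. So bias^2 = 188/5 - 3/5 - 4 = 33.

33


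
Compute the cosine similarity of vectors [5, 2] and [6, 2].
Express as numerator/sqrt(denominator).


dot = 34. |a|^2 = 29, |b|^2 = 40. cos = 34/sqrt(1160).

34/sqrt(1160)


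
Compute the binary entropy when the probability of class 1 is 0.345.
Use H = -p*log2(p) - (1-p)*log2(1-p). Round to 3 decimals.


H = -0.345*log2(0.345) - 0.655*log2(0.655) = 0.930.

0.930


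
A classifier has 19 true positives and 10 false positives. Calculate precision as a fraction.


Precision = TP / (TP + FP) = 19 / 29 = 19/29.

19/29


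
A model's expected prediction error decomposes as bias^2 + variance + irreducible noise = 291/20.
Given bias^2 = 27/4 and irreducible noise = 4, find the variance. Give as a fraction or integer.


Total error = bias^2 + variance + irreducible noise. So variance = 291/20 - 27/4 - 4 = 19/5.

19/5


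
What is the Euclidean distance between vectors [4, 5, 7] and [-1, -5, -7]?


d = sqrt(sum of squared differences). (4--1)^2=25, (5--5)^2=100, (7--7)^2=196. Sum = 321.

sqrt(321)
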